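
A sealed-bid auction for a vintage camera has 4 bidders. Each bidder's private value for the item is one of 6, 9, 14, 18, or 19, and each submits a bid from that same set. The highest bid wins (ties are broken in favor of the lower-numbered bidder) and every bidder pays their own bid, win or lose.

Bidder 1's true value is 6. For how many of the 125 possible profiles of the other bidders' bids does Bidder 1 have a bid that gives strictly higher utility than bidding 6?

Others bid (6, 6, 9): truth gives -6; bid 9 gives -3 > -6. Violating.
Others bid (6, 9, 6): truth gives -6; bid 9 gives -3 > -6. Violating.
Others bid (6, 9, 9): truth gives -6; bid 9 gives -3 > -6. Violating.
Others bid (9, 6, 6): truth gives -6; bid 9 gives -3 > -6. Violating.
Others bid (6, 6, 6): truth gives 0; no alternative beats it.
Others bid (6, 6, 14): truth gives -6; no alternative beats it.
(Checking all 125 profiles: 7 have a profitable deviation, 118 do not.)

7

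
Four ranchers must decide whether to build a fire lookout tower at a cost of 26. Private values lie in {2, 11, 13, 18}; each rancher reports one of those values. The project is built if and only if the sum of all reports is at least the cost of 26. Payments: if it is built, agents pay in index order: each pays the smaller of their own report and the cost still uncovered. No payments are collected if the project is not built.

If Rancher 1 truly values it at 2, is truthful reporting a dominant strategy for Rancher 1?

Check each profile of the others' reports and compare truth against every alternative report.
Others report (2, 2, 11): truth gives 0, best alternative gives -9.
Others report (2, 2, 13): truth gives 0, best alternative gives -9.
Others report (2, 2, 18): truth gives 0, best alternative gives -9.
Others report (2, 11, 2): truth gives 0, best alternative gives -9.
Others report (2, 11, 11): truth gives 0, best alternative gives -9.
Others report (2, 11, 13): truth gives 0, best alternative gives -9.
(Remaining 58 profiles checked similarly; truth is weakly best in each.)
In every case the truthful report is at least as good as any alternative, so it is a dominant strategy.

Yes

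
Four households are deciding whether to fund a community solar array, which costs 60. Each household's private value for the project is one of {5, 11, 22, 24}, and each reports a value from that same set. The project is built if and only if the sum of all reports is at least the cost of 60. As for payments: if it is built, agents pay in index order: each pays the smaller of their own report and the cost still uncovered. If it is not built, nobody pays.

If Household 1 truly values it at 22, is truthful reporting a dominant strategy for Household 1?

Consider the case where Household 2 reports 5, Household 3 reports 22 and Household 4 reports 22.
Truthful report 22: project built, pays 22, utility 22 - 22 = 0.
Report 11 instead: project built, pays 11, utility 22 - 11 = 11.
Since 11 > 0, reporting 11 is strictly better here, so truthful reporting is not dominant.

No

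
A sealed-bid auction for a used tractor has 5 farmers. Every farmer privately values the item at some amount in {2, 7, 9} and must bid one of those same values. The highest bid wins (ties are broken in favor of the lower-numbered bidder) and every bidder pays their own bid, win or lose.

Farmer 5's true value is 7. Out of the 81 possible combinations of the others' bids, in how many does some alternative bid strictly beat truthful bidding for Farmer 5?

Others bid (2, 2, 2, 7): truth gives -7; bid 2 gives -2 > -7. Violating.
Others bid (2, 2, 2, 9): truth gives -7; bid 2 gives -2 > -7. Violating.
Others bid (2, 2, 7, 2): truth gives -7; bid 2 gives -2 > -7. Violating.
Others bid (2, 2, 7, 7): truth gives -7; bid 2 gives -2 > -7. Violating.
Others bid (2, 2, 2, 2): truth gives 0; no alternative beats it.
(Checking all 81 profiles: 80 have a profitable deviation, 1 does not.)

80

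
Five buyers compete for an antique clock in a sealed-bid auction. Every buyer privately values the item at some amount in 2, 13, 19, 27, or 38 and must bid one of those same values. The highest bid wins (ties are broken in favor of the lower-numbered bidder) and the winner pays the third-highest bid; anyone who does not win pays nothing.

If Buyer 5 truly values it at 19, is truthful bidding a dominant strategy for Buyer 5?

No

Consider the case where Buyer 1 bids 2, Buyer 2 bids 2, Buyer 3 bids 2 and Buyer 4 bids 19.
Truthful bid 19: loses, pays 0, utility 0.
Bid 27 instead: wins, pays 2, utility 19 - 2 = 17.
Since 17 > 0, bidding 27 is strictly better here, so truthful bidding is not dominant.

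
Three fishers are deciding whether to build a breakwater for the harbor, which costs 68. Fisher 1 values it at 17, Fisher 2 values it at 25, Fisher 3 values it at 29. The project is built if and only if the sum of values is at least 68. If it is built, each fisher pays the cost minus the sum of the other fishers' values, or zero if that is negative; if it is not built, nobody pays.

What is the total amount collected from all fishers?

62

Total value 71 ≥ cost 68, so it is built.
Fisher 1: others sum to 54; max(0, 68 - 54) = 14.
Fisher 2: others sum to 46; max(0, 68 - 46) = 22.
Fisher 3: others sum to 42; max(0, 68 - 42) = 26.
Total collected = 14 + 22 + 26 = 62.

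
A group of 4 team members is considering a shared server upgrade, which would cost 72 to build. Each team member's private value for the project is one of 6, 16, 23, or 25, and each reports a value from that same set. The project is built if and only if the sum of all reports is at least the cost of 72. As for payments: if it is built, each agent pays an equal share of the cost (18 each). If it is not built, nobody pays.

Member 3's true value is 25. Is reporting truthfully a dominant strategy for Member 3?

Check each profile of the others' reports and compare truth against every alternative report.
Others report (6, 16, 25): truth gives 7, best alternative gives 0.
Others report (6, 25, 16): truth gives 7, best alternative gives 0.
Others report (16, 6, 25): truth gives 7, best alternative gives 0.
Others report (16, 16, 16): truth gives 7, best alternative gives 0.
Others report (16, 25, 6): truth gives 7, best alternative gives 0.
Others report (25, 6, 16): truth gives 7, best alternative gives 0.
(Remaining 58 profiles checked similarly; truth is weakly best in each.)
In every case the truthful report is at least as good as any alternative, so it is a dominant strategy.

Yes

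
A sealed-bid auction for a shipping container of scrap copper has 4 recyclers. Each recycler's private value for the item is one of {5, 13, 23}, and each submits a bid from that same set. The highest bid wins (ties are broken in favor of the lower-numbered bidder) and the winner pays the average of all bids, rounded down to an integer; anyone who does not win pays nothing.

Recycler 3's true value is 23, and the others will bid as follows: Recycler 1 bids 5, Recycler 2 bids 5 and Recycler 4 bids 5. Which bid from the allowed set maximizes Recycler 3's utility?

13

Bid 5: loses, pays 0, utility 0.
Bid 13: wins, pays 7, utility 23 - 7 = 16.
Bid 23: wins, pays 9, utility 23 - 9 = 14.
The best choice is 13 with utility 16.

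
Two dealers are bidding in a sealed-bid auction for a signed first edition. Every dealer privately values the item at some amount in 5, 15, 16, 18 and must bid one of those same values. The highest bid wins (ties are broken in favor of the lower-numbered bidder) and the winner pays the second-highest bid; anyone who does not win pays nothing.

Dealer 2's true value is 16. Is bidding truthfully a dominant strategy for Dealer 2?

Check each profile of the others' bids and compare truth against every alternative bid.
Others bid (5): truth gives 11, best alternative gives 11.
Others bid (15): truth gives 1, best alternative gives 1.
Others bid (16): truth gives 0, best alternative gives 0.
Others bid (18): truth gives 0, best alternative gives 0.
In every case the truthful bid is at least as good as any alternative, so it is a dominant strategy.

Yes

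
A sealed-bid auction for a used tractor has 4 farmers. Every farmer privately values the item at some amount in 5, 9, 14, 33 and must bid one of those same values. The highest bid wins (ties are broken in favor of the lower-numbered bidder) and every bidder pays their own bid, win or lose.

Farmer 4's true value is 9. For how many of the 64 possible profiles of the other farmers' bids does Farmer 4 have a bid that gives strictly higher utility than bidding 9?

Others bid (5, 5, 9): truth gives -9; bid 5 gives -5 > -9. Violating.
Others bid (5, 5, 14): truth gives -9; bid 5 gives -5 > -9. Violating.
Others bid (5, 5, 33): truth gives -9; bid 5 gives -5 > -9. Violating.
Others bid (5, 9, 5): truth gives -9; bid 5 gives -5 > -9. Violating.
Others bid (5, 5, 5): truth gives 0; no alternative beats it.
(Checking all 64 profiles: 63 have a profitable deviation, 1 does not.)

63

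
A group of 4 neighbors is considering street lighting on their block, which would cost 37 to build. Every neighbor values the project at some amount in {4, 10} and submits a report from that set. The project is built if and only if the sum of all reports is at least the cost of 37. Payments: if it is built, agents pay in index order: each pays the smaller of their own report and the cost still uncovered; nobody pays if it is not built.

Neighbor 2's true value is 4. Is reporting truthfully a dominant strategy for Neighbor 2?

Yes

Check each profile of the others' reports and compare truth against every alternative report.
Others report (10, 10, 10): truth gives 0, best alternative gives -6.
Others report (4, 4, 4): truth gives 0, best alternative gives 0.
Others report (4, 4, 10): truth gives 0, best alternative gives 0.
Others report (4, 10, 4): truth gives 0, best alternative gives 0.
Others report (4, 10, 10): truth gives 0, best alternative gives 0.
Others report (10, 4, 4): truth gives 0, best alternative gives 0.
(Remaining 2 profiles checked similarly; truth is weakly best in each.)
In every case the truthful report is at least as good as any alternative, so it is a dominant strategy.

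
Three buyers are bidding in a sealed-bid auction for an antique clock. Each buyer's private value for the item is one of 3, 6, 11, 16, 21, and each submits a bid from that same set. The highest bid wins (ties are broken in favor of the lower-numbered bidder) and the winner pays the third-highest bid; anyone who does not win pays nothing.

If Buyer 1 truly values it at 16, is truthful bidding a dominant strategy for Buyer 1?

No

Consider the case where Buyer 2 bids 3 and Buyer 3 bids 21.
Truthful bid 16: loses, pays 0, utility 0.
Bid 21 instead: wins, pays 3, utility 16 - 3 = 13.
Since 13 > 0, bidding 21 is strictly better here, so truthful bidding is not dominant.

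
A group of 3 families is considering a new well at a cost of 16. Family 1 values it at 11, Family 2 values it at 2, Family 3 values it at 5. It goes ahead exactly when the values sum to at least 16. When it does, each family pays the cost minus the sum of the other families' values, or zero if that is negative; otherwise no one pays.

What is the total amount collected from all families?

12

Total value 18 ≥ cost 16, so it is built.
Family 1: others sum to 7; max(0, 16 - 7) = 9.
Family 2: others sum to 16; max(0, 16 - 16) = 0.
Family 3: others sum to 13; max(0, 16 - 13) = 3.
Total collected = 9 + 0 + 3 = 12.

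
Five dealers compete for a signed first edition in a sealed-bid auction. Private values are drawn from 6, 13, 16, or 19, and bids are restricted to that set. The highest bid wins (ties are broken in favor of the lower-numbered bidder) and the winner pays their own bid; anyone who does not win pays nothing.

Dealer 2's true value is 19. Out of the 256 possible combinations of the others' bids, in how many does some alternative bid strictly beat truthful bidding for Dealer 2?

54

Others bid (6, 6, 6, 6): truth gives 0; bid 13 gives 6 > 0. Violating.
Others bid (6, 6, 6, 13): truth gives 0; bid 13 gives 6 > 0. Violating.
Others bid (6, 6, 6, 16): truth gives 0; bid 16 gives 3 > 0. Violating.
Others bid (6, 6, 13, 6): truth gives 0; bid 13 gives 6 > 0. Violating.
Others bid (6, 6, 6, 19): truth gives 0; no alternative beats it.
Others bid (6, 6, 13, 19): truth gives 0; no alternative beats it.
(Checking all 256 profiles: 54 have a profitable deviation, 202 do not.)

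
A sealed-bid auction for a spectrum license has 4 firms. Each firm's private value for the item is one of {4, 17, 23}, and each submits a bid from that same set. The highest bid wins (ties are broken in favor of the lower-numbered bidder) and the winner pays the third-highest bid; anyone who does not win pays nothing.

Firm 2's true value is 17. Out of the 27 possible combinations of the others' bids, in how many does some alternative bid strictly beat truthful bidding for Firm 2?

3

Others bid (4, 4, 23): truth gives 0; bid 23 gives 13 > 0. Violating.
Others bid (4, 23, 4): truth gives 0; bid 23 gives 13 > 0. Violating.
Others bid (17, 4, 4): truth gives 0; bid 23 gives 13 > 0. Violating.
Others bid (4, 4, 4): truth gives 13; no alternative beats it.
Others bid (4, 4, 17): truth gives 13; no alternative beats it.
(Checking all 27 profiles: 3 have a profitable deviation, 24 do not.)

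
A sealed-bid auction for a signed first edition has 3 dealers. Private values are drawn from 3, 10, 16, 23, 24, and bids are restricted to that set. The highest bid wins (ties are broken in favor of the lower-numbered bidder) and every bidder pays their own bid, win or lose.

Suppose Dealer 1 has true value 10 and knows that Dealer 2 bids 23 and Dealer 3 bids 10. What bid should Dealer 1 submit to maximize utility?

Bid 3: loses but pays 3, utility -3.
Bid 10: loses but pays 10, utility -10.
Bid 16: loses but pays 16, utility -16.
Bid 23: wins, pays 23, utility 10 - 23 = -13.
Bid 24: wins, pays 24, utility 10 - 24 = -14.
The best choice is 3 with utility -3.

3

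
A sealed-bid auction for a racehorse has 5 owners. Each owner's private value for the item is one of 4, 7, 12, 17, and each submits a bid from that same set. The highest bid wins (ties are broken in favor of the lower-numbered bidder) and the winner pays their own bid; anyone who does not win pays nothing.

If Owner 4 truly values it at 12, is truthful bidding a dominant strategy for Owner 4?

Consider the case where Owner 1 bids 4, Owner 2 bids 4, Owner 3 bids 4 and Owner 5 bids 4.
Truthful bid 12: wins, pays 12, utility 12 - 12 = 0.
Bid 7 instead: wins, pays 7, utility 12 - 7 = 5.
Since 5 > 0, bidding 7 is strictly better here, so truthful bidding is not dominant.

No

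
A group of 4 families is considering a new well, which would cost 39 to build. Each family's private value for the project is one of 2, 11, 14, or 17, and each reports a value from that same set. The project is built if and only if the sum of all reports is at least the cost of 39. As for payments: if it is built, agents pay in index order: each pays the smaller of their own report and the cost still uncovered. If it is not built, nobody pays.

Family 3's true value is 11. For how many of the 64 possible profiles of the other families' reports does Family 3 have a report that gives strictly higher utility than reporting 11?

23

Others report (11, 11, 17): truth gives 0; report 2 gives 9 > 0. Violating.
Others report (11, 14, 14): truth gives 0; report 2 gives 9 > 0. Violating.
Others report (11, 14, 17): truth gives 0; report 2 gives 9 > 0. Violating.
Others report (11, 17, 11): truth gives 0; report 2 gives 9 > 0. Violating.
Others report (2, 2, 2): truth gives 0; no alternative beats it.
Others report (2, 2, 11): truth gives 0; no alternative beats it.
(Checking all 64 profiles: 23 have a profitable deviation, 41 do not.)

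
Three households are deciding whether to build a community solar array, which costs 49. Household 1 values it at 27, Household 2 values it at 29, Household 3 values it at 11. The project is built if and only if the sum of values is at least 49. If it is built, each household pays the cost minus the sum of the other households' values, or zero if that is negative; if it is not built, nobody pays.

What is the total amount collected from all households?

20

Total value 67 ≥ cost 49, so it is built.
Household 1: others sum to 40; max(0, 49 - 40) = 9.
Household 2: others sum to 38; max(0, 49 - 38) = 11.
Household 3: others sum to 56; max(0, 49 - 56) = 0.
Total collected = 9 + 11 + 0 = 20.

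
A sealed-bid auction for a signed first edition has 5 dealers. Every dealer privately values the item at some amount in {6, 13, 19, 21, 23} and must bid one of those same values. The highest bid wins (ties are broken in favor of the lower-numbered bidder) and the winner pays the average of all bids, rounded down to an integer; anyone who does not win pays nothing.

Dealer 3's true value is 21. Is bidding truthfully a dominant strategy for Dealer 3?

Consider the case where Dealer 1 bids 6, Dealer 2 bids 6, Dealer 4 bids 6 and Dealer 5 bids 6.
Truthful bid 21: wins, pays 9, utility 21 - 9 = 12.
Bid 13 instead: wins, pays 7, utility 21 - 7 = 14.
Since 14 > 12, bidding 13 is strictly better here, so truthful bidding is not dominant.

No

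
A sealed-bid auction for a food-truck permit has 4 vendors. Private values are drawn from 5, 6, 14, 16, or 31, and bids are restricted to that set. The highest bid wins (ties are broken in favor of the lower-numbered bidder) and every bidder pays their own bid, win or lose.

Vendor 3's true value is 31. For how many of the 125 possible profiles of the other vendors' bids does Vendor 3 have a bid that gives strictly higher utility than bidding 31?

81

Others bid (5, 5, 5): truth gives 0; bid 6 gives 25 > 0. Violating.
Others bid (5, 5, 6): truth gives 0; bid 6 gives 25 > 0. Violating.
Others bid (5, 5, 14): truth gives 0; bid 14 gives 17 > 0. Violating.
Others bid (5, 5, 16): truth gives 0; bid 16 gives 15 > 0. Violating.
Others bid (5, 5, 31): truth gives 0; no alternative beats it.
Others bid (5, 6, 31): truth gives 0; no alternative beats it.
(Checking all 125 profiles: 81 have a profitable deviation, 44 do not.)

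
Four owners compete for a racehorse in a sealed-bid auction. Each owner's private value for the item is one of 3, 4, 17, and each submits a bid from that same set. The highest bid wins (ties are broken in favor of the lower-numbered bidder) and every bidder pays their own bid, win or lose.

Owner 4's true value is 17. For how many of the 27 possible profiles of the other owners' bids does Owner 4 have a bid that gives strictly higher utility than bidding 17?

20

Others bid (3, 3, 3): truth gives 0; bid 4 gives 13 > 0. Violating.
Others bid (3, 3, 17): truth gives -17; bid 3 gives -3 > -17. Violating.
Others bid (3, 4, 17): truth gives -17; bid 3 gives -3 > -17. Violating.
Others bid (3, 17, 3): truth gives -17; bid 3 gives -3 > -17. Violating.
Others bid (3, 3, 4): truth gives 0; no alternative beats it.
Others bid (3, 4, 3): truth gives 0; no alternative beats it.
(Checking all 27 profiles: 20 have a profitable deviation, 7 do not.)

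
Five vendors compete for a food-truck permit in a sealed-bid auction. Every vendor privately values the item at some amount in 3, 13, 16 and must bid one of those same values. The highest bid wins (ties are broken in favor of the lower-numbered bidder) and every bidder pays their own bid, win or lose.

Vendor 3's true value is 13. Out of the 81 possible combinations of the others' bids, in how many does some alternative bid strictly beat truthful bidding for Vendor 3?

Others bid (3, 3, 3, 16): truth gives -13; bid 3 gives -3 > -13. Violating.
Others bid (3, 3, 13, 16): truth gives -13; bid 3 gives -3 > -13. Violating.
Others bid (3, 3, 16, 3): truth gives -13; bid 3 gives -3 > -13. Violating.
Others bid (3, 3, 16, 13): truth gives -13; bid 3 gives -3 > -13. Violating.
Others bid (3, 3, 3, 3): truth gives 0; no alternative beats it.
Others bid (3, 3, 3, 13): truth gives 0; no alternative beats it.
(Checking all 81 profiles: 77 have a profitable deviation, 4 do not.)

77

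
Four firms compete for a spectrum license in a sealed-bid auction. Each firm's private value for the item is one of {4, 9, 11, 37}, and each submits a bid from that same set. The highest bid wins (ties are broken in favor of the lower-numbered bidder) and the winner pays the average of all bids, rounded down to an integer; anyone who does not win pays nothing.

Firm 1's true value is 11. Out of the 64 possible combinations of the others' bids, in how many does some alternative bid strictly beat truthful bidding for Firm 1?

7

Others bid (4, 4, 4): truth gives 6; bid 4 gives 7 > 6. Violating.
Others bid (4, 4, 9): truth gives 4; bid 9 gives 5 > 4. Violating.
Others bid (4, 9, 4): truth gives 4; bid 9 gives 5 > 4. Violating.
Others bid (4, 9, 9): truth gives 3; bid 9 gives 4 > 3. Violating.
Others bid (4, 4, 11): truth gives 4; no alternative beats it.
Others bid (4, 4, 37): truth gives 0; no alternative beats it.
(Checking all 64 profiles: 7 have a profitable deviation, 57 do not.)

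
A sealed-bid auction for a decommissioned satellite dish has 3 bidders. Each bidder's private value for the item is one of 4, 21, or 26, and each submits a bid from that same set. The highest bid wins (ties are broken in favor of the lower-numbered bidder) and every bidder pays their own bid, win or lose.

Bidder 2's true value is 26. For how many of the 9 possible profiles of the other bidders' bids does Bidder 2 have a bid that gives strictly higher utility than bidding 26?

5

Others bid (4, 4): truth gives 0; bid 21 gives 5 > 0. Violating.
Others bid (4, 21): truth gives 0; bid 21 gives 5 > 0. Violating.
Others bid (26, 4): truth gives -26; bid 4 gives -4 > -26. Violating.
Others bid (26, 21): truth gives -26; bid 4 gives -4 > -26. Violating.
Others bid (4, 26): truth gives 0; no alternative beats it.
Others bid (21, 4): truth gives 0; no alternative beats it.
(Checking all 9 profiles: 5 have a profitable deviation, 4 do not.)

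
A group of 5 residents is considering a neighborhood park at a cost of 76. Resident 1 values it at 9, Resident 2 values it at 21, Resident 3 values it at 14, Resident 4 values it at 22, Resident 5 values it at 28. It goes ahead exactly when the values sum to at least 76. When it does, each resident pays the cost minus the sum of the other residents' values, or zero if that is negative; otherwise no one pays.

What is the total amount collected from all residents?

17

Total value 94 ≥ cost 76, so it is built.
Resident 1: others sum to 85; max(0, 76 - 85) = 0.
Resident 2: others sum to 73; max(0, 76 - 73) = 3.
Resident 3: others sum to 80; max(0, 76 - 80) = 0.
Resident 4: others sum to 72; max(0, 76 - 72) = 4.
Resident 5: others sum to 66; max(0, 76 - 66) = 10.
Total collected = 0 + 3 + 0 + 4 + 10 = 17.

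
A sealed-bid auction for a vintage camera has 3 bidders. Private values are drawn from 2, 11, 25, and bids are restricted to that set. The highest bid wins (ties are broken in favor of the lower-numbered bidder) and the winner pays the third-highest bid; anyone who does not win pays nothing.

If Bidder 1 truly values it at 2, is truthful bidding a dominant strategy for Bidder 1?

Check each profile of the others' bids and compare truth against every alternative bid.
Others bid (11, 11): truth gives 0, best alternative gives -9.
Others bid (2, 2): truth gives 0, best alternative gives 0.
Others bid (2, 11): truth gives 0, best alternative gives 0.
Others bid (2, 25): truth gives 0, best alternative gives 0.
Others bid (11, 2): truth gives 0, best alternative gives 0.
Others bid (11, 25): truth gives 0, best alternative gives 0.
(Remaining 3 profiles checked similarly; truth is weakly best in each.)
In every case the truthful bid is at least as good as any alternative, so it is a dominant strategy.

Yes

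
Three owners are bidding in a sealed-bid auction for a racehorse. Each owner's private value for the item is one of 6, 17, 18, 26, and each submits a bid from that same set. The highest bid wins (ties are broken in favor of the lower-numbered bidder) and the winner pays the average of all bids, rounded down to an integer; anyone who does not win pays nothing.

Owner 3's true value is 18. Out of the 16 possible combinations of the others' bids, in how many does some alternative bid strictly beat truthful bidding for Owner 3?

3

Others bid (6, 6): truth gives 8; bid 17 gives 9 > 8. Violating.
Others bid (6, 18): truth gives 0; bid 26 gives 2 > 0. Violating.
Others bid (18, 6): truth gives 0; bid 26 gives 2 > 0. Violating.
Others bid (6, 17): truth gives 5; no alternative beats it.
Others bid (6, 26): truth gives 0; no alternative beats it.
(Checking all 16 profiles: 3 have a profitable deviation, 13 do not.)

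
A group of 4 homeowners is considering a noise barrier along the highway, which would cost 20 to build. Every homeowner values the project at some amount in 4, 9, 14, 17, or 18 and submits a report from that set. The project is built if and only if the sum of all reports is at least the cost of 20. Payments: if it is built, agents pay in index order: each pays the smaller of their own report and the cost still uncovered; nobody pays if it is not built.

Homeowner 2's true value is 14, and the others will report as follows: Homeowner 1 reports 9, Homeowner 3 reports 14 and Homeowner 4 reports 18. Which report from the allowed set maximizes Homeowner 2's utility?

4

Report 4: project built, pays 4, utility 14 - 4 = 10.
Report 9: project built, pays 9, utility 14 - 9 = 5.
Report 14: project built, pays 11, utility 14 - 11 = 3.
Report 17: project built, pays 11, utility 14 - 11 = 3.
Report 18: project built, pays 11, utility 14 - 11 = 3.
The best choice is 4 with utility 10.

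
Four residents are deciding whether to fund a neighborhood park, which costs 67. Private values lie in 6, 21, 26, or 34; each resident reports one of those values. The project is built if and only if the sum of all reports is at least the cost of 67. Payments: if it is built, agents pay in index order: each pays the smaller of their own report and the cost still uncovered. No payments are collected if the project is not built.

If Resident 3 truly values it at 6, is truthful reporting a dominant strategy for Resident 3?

Yes

Check each profile of the others' reports and compare truth against every alternative report.
Others report (6, 6, 34): truth gives 0, best alternative gives -15.
Others report (6, 21, 21): truth gives 0, best alternative gives -15.
Others report (6, 21, 26): truth gives 0, best alternative gives -15.
Others report (6, 21, 34): truth gives 0, best alternative gives -15.
Others report (6, 26, 21): truth gives 0, best alternative gives -15.
Others report (6, 26, 26): truth gives 0, best alternative gives -15.
(Remaining 58 profiles checked similarly; truth is weakly best in each.)
In every case the truthful report is at least as good as any alternative, so it is a dominant strategy.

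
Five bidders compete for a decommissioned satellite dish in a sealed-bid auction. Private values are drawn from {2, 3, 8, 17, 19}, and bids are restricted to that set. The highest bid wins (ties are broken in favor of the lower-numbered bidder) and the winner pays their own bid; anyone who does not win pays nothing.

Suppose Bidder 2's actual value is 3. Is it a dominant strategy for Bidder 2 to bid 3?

Check each profile of the others' bids and compare truth against every alternative bid.
Others bid (2, 2, 2, 2): truth gives 0, best alternative gives 0.
Others bid (2, 2, 2, 3): truth gives 0, best alternative gives 0.
Others bid (2, 2, 2, 8): truth gives 0, best alternative gives 0.
Others bid (2, 2, 2, 17): truth gives 0, best alternative gives 0.
Others bid (2, 2, 2, 19): truth gives 0, best alternative gives 0.
Others bid (2, 2, 3, 2): truth gives 0, best alternative gives 0.
(Remaining 619 profiles checked similarly; truth is weakly best in each.)
In every case the truthful bid is at least as good as any alternative, so it is a dominant strategy.

Yes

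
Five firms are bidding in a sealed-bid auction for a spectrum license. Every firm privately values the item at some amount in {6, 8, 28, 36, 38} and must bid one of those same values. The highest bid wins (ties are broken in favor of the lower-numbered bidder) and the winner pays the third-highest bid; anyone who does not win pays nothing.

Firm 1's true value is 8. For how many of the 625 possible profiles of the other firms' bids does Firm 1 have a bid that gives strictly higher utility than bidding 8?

12

Others bid (6, 6, 6, 28): truth gives 0; bid 28 gives 2 > 0. Violating.
Others bid (6, 6, 6, 36): truth gives 0; bid 36 gives 2 > 0. Violating.
Others bid (6, 6, 6, 38): truth gives 0; bid 38 gives 2 > 0. Violating.
Others bid (6, 6, 28, 6): truth gives 0; bid 28 gives 2 > 0. Violating.
Others bid (6, 6, 6, 6): truth gives 2; no alternative beats it.
Others bid (6, 6, 6, 8): truth gives 2; no alternative beats it.
(Checking all 625 profiles: 12 have a profitable deviation, 613 do not.)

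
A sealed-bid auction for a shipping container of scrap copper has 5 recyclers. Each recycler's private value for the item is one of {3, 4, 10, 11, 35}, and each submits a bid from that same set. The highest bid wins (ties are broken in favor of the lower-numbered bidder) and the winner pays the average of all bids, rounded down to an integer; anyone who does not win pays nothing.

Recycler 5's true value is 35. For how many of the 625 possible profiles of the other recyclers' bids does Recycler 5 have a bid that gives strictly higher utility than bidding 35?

Others bid (3, 3, 3, 3): truth gives 26; bid 4 gives 32 > 26. Violating.
Others bid (3, 3, 3, 4): truth gives 26; bid 10 gives 31 > 26. Violating.
Others bid (3, 3, 3, 10): truth gives 25; bid 11 gives 29 > 25. Violating.
Others bid (3, 3, 4, 3): truth gives 26; bid 10 gives 31 > 26. Violating.
Others bid (3, 3, 3, 11): truth gives 24; no alternative beats it.
Others bid (3, 3, 3, 35): truth gives 0; no alternative beats it.
(Checking all 625 profiles: 81 have a profitable deviation, 544 do not.)

81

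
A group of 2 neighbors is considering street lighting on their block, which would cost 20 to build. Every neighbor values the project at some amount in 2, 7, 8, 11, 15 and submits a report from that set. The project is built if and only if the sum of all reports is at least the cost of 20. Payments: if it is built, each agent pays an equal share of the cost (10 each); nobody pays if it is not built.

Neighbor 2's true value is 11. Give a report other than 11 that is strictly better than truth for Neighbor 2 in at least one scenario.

Suppose Neighbor 1 reports 7.
Report 11: project not built, utility 0.
Report 15: project built, pays 10, utility 11 - 10 = 1.
So reporting 15 beats truth here (1 > 0).

15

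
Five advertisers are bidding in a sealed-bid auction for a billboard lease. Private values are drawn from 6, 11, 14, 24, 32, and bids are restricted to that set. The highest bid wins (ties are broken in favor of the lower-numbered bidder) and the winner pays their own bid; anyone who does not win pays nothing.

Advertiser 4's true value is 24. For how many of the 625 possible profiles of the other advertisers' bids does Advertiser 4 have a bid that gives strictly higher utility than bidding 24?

Others bid (6, 6, 6, 6): truth gives 0; bid 11 gives 13 > 0. Violating.
Others bid (6, 6, 6, 11): truth gives 0; bid 11 gives 13 > 0. Violating.
Others bid (6, 6, 6, 14): truth gives 0; bid 14 gives 10 > 0. Violating.
Others bid (6, 6, 11, 6): truth gives 0; bid 14 gives 10 > 0. Violating.
Others bid (6, 6, 6, 24): truth gives 0; no alternative beats it.
Others bid (6, 6, 6, 32): truth gives 0; no alternative beats it.
(Checking all 625 profiles: 24 have a profitable deviation, 601 do not.)

24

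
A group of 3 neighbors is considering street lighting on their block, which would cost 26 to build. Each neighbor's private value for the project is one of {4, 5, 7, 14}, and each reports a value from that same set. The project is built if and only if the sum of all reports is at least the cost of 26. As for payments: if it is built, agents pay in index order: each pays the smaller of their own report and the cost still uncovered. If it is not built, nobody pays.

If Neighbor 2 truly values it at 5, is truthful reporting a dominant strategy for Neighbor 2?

No

Consider the case where Neighbor 1 reports 14 and Neighbor 3 reports 14.
Truthful report 5: project built, pays 5, utility 5 - 5 = 0.
Report 4 instead: project built, pays 4, utility 5 - 4 = 1.
Since 1 > 0, reporting 4 is strictly better here, so truthful reporting is not dominant.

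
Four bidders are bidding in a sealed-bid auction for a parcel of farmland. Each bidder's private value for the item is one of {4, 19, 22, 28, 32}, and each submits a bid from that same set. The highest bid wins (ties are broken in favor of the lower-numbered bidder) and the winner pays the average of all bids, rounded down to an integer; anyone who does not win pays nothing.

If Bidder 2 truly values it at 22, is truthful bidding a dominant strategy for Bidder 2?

No

Consider the case where Bidder 1 bids 4, Bidder 3 bids 4 and Bidder 4 bids 4.
Truthful bid 22: wins, pays 8, utility 22 - 8 = 14.
Bid 19 instead: wins, pays 7, utility 22 - 7 = 15.
Since 15 > 14, bidding 19 is strictly better here, so truthful bidding is not dominant.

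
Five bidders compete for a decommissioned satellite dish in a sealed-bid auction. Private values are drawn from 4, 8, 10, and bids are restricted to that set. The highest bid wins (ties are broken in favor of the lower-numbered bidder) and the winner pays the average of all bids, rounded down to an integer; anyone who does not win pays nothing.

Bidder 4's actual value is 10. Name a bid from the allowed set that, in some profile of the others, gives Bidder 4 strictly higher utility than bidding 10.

8

Suppose Bidder 1 bids 4, Bidder 2 bids 4, Bidder 3 bids 4 and Bidder 5 bids 4.
Bid 10: wins, pays 5, utility 10 - 5 = 5.
Bid 8: wins, pays 4, utility 10 - 4 = 6.
So bidding 8 beats truth here (6 > 5).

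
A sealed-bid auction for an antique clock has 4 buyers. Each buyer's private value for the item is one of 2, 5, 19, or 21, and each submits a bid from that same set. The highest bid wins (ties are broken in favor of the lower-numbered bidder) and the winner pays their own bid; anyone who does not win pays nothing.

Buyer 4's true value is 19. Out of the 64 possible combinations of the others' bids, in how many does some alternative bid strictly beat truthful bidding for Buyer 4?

1

Others bid (2, 2, 2): truth gives 0; bid 5 gives 14 > 0. Violating.
Others bid (2, 2, 5): truth gives 0; no alternative beats it.
Others bid (2, 2, 19): truth gives 0; no alternative beats it.
(Checking all 64 profiles: 1 has a profitable deviation, 63 do not.)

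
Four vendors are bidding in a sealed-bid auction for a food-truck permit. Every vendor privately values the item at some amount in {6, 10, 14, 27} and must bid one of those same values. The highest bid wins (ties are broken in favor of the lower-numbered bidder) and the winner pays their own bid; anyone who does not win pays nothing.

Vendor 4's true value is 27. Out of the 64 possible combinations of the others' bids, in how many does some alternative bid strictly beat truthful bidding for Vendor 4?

Others bid (6, 6, 6): truth gives 0; bid 10 gives 17 > 0. Violating.
Others bid (6, 6, 10): truth gives 0; bid 14 gives 13 > 0. Violating.
Others bid (6, 10, 6): truth gives 0; bid 14 gives 13 > 0. Violating.
Others bid (6, 10, 10): truth gives 0; bid 14 gives 13 > 0. Violating.
Others bid (6, 6, 14): truth gives 0; no alternative beats it.
Others bid (6, 6, 27): truth gives 0; no alternative beats it.
(Checking all 64 profiles: 8 have a profitable deviation, 56 do not.)

8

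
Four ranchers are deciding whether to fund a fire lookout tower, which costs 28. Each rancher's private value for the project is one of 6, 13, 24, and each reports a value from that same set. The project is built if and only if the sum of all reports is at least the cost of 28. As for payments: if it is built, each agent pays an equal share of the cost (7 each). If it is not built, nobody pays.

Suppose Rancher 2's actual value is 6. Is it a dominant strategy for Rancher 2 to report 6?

Check each profile of the others' reports and compare truth against every alternative report.
Others report (6, 6, 6): truth gives 0, best alternative gives -1.
Others report (6, 6, 13): truth gives -1, best alternative gives -1.
Others report (6, 6, 24): truth gives -1, best alternative gives -1.
Others report (6, 13, 6): truth gives -1, best alternative gives -1.
Others report (6, 13, 13): truth gives -1, best alternative gives -1.
Others report (6, 13, 24): truth gives -1, best alternative gives -1.
(Remaining 21 profiles checked similarly; truth is weakly best in each.)
In every case the truthful report is at least as good as any alternative, so it is a dominant strategy.

Yes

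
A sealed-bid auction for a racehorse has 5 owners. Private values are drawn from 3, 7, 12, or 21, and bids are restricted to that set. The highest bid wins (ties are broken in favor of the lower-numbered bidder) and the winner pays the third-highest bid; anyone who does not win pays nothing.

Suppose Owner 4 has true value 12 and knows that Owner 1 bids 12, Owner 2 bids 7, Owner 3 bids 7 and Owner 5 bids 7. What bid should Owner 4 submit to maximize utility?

Bid 3: loses, pays 0, utility 0.
Bid 7: loses, pays 0, utility 0.
Bid 12: loses, pays 0, utility 0.
Bid 21: wins, pays 7, utility 12 - 7 = 5.
The best choice is 21 with utility 5.

21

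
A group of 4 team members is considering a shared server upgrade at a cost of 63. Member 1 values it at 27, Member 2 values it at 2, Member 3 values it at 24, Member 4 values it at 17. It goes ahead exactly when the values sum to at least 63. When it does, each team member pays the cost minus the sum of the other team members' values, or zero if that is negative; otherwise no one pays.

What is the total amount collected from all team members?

47

Total value 70 ≥ cost 63, so it is built.
Member 1: others sum to 43; max(0, 63 - 43) = 20.
Member 2: others sum to 68; max(0, 63 - 68) = 0.
Member 3: others sum to 46; max(0, 63 - 46) = 17.
Member 4: others sum to 53; max(0, 63 - 53) = 10.
Total collected = 20 + 0 + 17 + 10 = 47.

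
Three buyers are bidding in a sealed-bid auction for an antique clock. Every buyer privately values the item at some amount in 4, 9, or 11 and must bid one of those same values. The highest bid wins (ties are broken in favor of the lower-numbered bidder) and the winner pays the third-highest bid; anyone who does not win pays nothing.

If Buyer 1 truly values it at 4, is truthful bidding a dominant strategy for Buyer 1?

Yes

Check each profile of the others' bids and compare truth against every alternative bid.
Others bid (9, 9): truth gives 0, best alternative gives -5.
Others bid (4, 4): truth gives 0, best alternative gives 0.
Others bid (4, 9): truth gives 0, best alternative gives 0.
Others bid (4, 11): truth gives 0, best alternative gives 0.
Others bid (9, 4): truth gives 0, best alternative gives 0.
Others bid (9, 11): truth gives 0, best alternative gives 0.
(Remaining 3 profiles checked similarly; truth is weakly best in each.)
In every case the truthful bid is at least as good as any alternative, so it is a dominant strategy.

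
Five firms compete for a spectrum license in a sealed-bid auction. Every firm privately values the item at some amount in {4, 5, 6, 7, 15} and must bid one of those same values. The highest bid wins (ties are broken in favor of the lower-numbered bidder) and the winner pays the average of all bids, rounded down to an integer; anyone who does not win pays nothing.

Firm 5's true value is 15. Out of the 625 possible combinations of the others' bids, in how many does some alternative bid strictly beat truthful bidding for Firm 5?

81

Others bid (4, 4, 4, 4): truth gives 9; bid 5 gives 11 > 9. Violating.
Others bid (4, 4, 4, 5): truth gives 9; bid 6 gives 11 > 9. Violating.
Others bid (4, 4, 4, 6): truth gives 9; bid 7 gives 10 > 9. Violating.
Others bid (4, 4, 5, 4): truth gives 9; bid 6 gives 11 > 9. Violating.
Others bid (4, 4, 4, 7): truth gives 9; no alternative beats it.
Others bid (4, 4, 4, 15): truth gives 0; no alternative beats it.
(Checking all 625 profiles: 81 have a profitable deviation, 544 do not.)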